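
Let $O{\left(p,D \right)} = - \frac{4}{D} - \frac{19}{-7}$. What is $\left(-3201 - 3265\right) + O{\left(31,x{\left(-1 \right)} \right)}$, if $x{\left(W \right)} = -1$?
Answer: $- \frac{45215}{7} \approx -6459.3$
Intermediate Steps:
$O{\left(p,D \right)} = \frac{19}{7} - \frac{4}{D}$ ($O{\left(p,D \right)} = - \frac{4}{D} - - \frac{19}{7} = - \frac{4}{D} + \frac{19}{7} = \frac{19}{7} - \frac{4}{D}$)
$\left(-3201 - 3265\right) + O{\left(31,x{\left(-1 \right)} \right)} = \left(-3201 - 3265\right) - \left(- \frac{19}{7} + \frac{4}{-1}\right) = -6466 + \left(\frac{19}{7} - -4\right) = -6466 + \left(\frac{19}{7} + 4\right) = -6466 + \frac{47}{7} = - \frac{45215}{7}$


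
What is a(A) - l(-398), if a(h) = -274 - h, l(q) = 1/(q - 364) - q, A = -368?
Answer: -231647/762 ≈ -304.00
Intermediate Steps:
l(q) = 1/(-364 + q) - q
a(A) - l(-398) = (-274 - 1*(-368)) - (1 - 1*(-398)**2 + 364*(-398))/(-364 - 398) = (-274 + 368) - (1 - 1*158404 - 144872)/(-762) = 94 - (-1)*(1 - 158404 - 144872)/762 = 94 - (-1)*(-303275)/762 = 94 - 1*303275/762 = 94 - 303275/762 = -231647/762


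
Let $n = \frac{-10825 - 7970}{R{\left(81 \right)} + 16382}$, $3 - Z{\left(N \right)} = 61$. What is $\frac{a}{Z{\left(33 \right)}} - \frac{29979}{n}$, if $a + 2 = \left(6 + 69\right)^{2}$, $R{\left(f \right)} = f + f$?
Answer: $\frac{9553575041}{363370} \approx 26292.0$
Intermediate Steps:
$R{\left(f \right)} = 2 f$
$Z{\left(N \right)} = -58$ ($Z{\left(N \right)} = 3 - 61 = -58$)
$n = - \frac{18795}{16544}$ ($n = \frac{-10825 - 7970}{2 \cdot 81 + 16382} = - \frac{18795}{162 + 16382} = - \frac{18795}{16544} \approx -1.1361$)
$a = 5623$ ($a = -2 + \left(6 + 69\right)^{2} = -2 + 75^{2} = -2 + 5625 = 5623$)
$\frac{a}{Z{\left(33 \right)}} - \frac{29979}{n} = \frac{5623}{-58} - \frac{29979}{- \frac{18795}{16544}} = 5623 \left(- \frac{1}{58}\right) - - \frac{165324192}{6265} = - \frac{5623}{58} + \frac{165324192}{6265} = \frac{9553575041}{363370}$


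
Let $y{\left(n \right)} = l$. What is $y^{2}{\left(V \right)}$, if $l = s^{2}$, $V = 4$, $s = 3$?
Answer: $81$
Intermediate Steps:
$l = 9$ ($l = 3^{2} = 9$)
$y{\left(n \right)} = 9$
$y^{2}{\left(V \right)} = 9^{2} = 81$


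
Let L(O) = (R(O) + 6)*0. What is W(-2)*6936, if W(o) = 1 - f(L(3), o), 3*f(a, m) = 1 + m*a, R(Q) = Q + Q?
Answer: 4624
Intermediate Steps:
R(Q) = 2*Q
L(O) = 0 (L(O) = (2*O + 6)*0 = (6 + 2*O)*0 = 0)
f(a, m) = ⅓ + a*m/3 (f(a, m) = (1 + m*a)/3 = (1 + a*m)/3 = ⅓ + a*m/3)
W(o) = ⅔ (W(o) = 1 - (⅓ + (⅓)*0*o) = 1 - (⅓ + 0) = 1 - 1*⅓ = 1 - ⅓ = ⅔)
W(-2)*6936 = (⅔)*6936 = 4624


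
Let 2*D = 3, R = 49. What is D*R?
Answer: 147/2 ≈ 73.500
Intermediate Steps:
D = 3/2 (D = (1/2)*3 = 3/2 ≈ 1.5000)
D*R = (3/2)*49 = 147/2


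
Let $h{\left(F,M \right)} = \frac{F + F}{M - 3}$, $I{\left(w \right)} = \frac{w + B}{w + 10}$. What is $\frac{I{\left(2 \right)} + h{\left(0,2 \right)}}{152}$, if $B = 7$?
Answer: $\frac{3}{608} \approx 0.0049342$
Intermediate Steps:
$I{\left(w \right)} = \frac{7 + w}{10 + w}$ ($I{\left(w \right)} = \frac{w + 7}{w + 10} = \frac{7 + w}{10 + w}$)
$h{\left(F,M \right)} = \frac{2 F}{-3 + M}$
$\frac{I{\left(2 \right)} + h{\left(0,2 \right)}}{152} = \frac{\frac{7 + 2}{10 + 2} + 2 \cdot 0 \frac{1}{-3 + 2}}{152} = \left(\frac{1}{12} \cdot 9 + 2 \cdot 0 \frac{1}{-1}\right) \frac{1}{152} = \left(\frac{1}{12} \cdot 9 + 2 \cdot 0 \left(-1\right)\right) \frac{1}{152} = \left(\frac{3}{4} + 0\right) \frac{1}{152} = \frac{3}{4} \cdot \frac{1}{152} = \frac{3}{608}$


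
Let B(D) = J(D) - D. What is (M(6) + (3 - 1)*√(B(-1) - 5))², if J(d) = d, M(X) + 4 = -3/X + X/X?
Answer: (7 - 4*I*√5)²/4 ≈ -7.75 - 31.305*I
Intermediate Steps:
M(X) = -3 - 3/X (M(X) = -4 + (-3/X + X/X) = -4 + (-3/X + 1) = -4 + (1 - 3/X) = -3 - 3/X)
B(D) = 0 (B(D) = D - D = 0)
(M(6) + (3 - 1)*√(B(-1) - 5))² = ((-3 - 3/6) + (3 - 1)*√(0 - 5))² = ((-3 - 3*⅙) + 2*√(-5))² = ((-3 - ½) + 2*(I*√5))² = (-7/2 + 2*I*√5)²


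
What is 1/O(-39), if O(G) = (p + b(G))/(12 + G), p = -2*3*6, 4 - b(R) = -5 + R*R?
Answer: 3/172 ≈ 0.017442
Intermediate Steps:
b(R) = 9 - R² (b(R) = 4 - (-5 + R*R) = 4 - (-5 + R²) = 4 + (5 - R²) = 9 - R²)
p = -36 (p = -6*6 = -36)
O(G) = (-27 - G²)/(12 + G) (O(G) = (-36 + (9 - G²))/(12 + G) = (-27 - G²)/(12 + G))
1/O(-39) = 1/((-27 - 1*(-39)²)/(12 - 39)) = 1/((-27 - 1*1521)/(-27)) = 1/(-(-27 - 1521)/27) = 1/(-1/27*(-1548)) = 1/(172/3) = 3/172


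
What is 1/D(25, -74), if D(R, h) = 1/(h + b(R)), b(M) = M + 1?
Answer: -48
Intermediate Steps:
b(M) = 1 + M
D(R, h) = 1/(1 + R + h) (D(R, h) = 1/(h + (1 + R)) = 1/(1 + R + h))
1/D(25, -74) = 1/(1/(1 + 25 - 74)) = 1/(1/(-48)) = 1/(-1/48) = -48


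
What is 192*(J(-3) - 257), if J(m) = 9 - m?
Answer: -47040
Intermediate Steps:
192*(J(-3) - 257) = 192*((9 - 1*(-3)) - 257) = 192*((9 + 3) - 257) = 192*(12 - 257) = 192*(-245) = -47040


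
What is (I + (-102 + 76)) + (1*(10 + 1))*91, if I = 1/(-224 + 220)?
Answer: 3899/4 ≈ 974.75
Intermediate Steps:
I = -¼ (I = 1/(-4) = -¼ ≈ -0.25000)
(I + (-102 + 76)) + (1*(10 + 1))*91 = (-¼ + (-102 + 76)) + (1*(10 + 1))*91 = (-¼ - 26) + (1*11)*91 = -105/4 + 11*91 = -105/4 + 1001 = 3899/4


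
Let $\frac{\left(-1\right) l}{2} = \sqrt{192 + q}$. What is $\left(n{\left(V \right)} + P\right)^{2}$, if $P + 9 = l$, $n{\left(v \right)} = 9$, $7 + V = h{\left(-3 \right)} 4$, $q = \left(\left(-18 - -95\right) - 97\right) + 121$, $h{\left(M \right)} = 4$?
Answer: $1172$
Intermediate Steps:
$q = 101$ ($q = \left(\left(-18 + 95\right) - 97\right) + 121 = \left(77 - 97\right) + 121 = -20 + 121 = 101$)
$V = 9$ ($V = -7 + 4 \cdot 4 = -7 + 16 = 9$)
$l = - 2 \sqrt{293}$ ($l = - 2 \sqrt{192 + 101} = - 2 \sqrt{293} \approx -34.234$)
$P = -9 - 2 \sqrt{293} \approx -43.234$
$\left(n{\left(V \right)} + P\right)^{2} = \left(9 - \left(9 + 2 \sqrt{293}\right)\right)^{2} = \left(- 2 \sqrt{293}\right)^{2} = 1172$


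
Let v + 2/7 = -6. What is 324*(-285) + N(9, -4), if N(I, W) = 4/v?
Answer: -1015747/11 ≈ -92341.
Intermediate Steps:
v = -44/7 (v = -2/7 - 6 = -44/7 ≈ -6.2857)
N(I, W) = -7/11 (N(I, W) = 4/(-44/7) = 4*(-7/44) = -7/11)
324*(-285) + N(9, -4) = 324*(-285) - 7/11 = -92340 - 7/11 = -1015747/11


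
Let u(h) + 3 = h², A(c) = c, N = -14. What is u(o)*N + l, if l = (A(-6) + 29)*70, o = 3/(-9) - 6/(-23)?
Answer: 7864822/4761 ≈ 1651.9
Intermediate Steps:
o = -5/69 (o = 3*(-⅑) - 6*(-1/23) = -⅓ + 6/23 = -5/69 ≈ -0.072464)
u(h) = -3 + h²
l = 1610 (l = (-6 + 29)*70 = 23*70 = 1610)
u(o)*N + l = (-3 + (-5/69)²)*(-14) + 1610 = (-3 + 25/4761)*(-14) + 1610 = -14258/4761*(-14) + 1610 = 199612/4761 + 1610 = 7864822/4761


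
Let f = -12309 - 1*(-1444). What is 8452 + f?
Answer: -2413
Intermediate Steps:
f = -10865 (f = -12309 + 1444 = -10865)
8452 + f = 8452 - 10865 = -2413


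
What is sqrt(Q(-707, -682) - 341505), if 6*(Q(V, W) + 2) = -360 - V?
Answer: 193*I*sqrt(330)/6 ≈ 584.34*I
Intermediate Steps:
Q(V, W) = -62 - V/6 (Q(V, W) = -2 + (-360 - V)/6 = -2 + (-60 - V/6) = -62 - V/6)
sqrt(Q(-707, -682) - 341505) = sqrt((-62 - 1/6*(-707)) - 341505) = sqrt((-62 + 707/6) - 341505) = sqrt(335/6 - 341505) = sqrt(-2048695/6) = 193*I*sqrt(330)/6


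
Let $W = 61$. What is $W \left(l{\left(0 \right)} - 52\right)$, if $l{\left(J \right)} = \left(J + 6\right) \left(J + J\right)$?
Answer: $-3172$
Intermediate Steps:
$l{\left(J \right)} = 2 J \left(6 + J\right)$ ($l{\left(J \right)} = \left(6 + J\right) 2 J = 2 J \left(6 + J\right)$)
$W \left(l{\left(0 \right)} - 52\right) = 61 \left(2 \cdot 0 \left(6 + 0\right) - 52\right) = 61 \left(2 \cdot 0 \cdot 6 - 52\right) = 61 \left(0 - 52\right) = 61 \left(-52\right) = -3172$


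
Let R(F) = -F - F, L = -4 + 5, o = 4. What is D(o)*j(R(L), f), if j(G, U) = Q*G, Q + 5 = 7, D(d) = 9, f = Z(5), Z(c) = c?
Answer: -36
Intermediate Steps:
f = 5
L = 1
Q = 2 (Q = -5 + 7 = 2)
R(F) = -2*F
j(G, U) = 2*G
D(o)*j(R(L), f) = 9*(2*(-2*1)) = 9*(2*(-2)) = 9*(-4) = -36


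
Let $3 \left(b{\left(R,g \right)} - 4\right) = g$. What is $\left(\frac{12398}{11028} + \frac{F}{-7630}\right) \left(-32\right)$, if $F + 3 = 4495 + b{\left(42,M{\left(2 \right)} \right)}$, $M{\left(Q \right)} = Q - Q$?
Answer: $- \frac{180059408}{10517955} \approx -17.119$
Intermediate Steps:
$M{\left(Q \right)} = 0$
$b{\left(R,g \right)} = 4 + \frac{g}{3}$
$F = 4496$ ($F = -3 + \left(4495 + \left(4 + \frac{1}{3} \cdot 0\right)\right) = -3 + \left(4495 + \left(4 + 0\right)\right) = -3 + \left(4495 + 4\right) = -3 + 4499 = 4496$)
$\left(\frac{12398}{11028} + \frac{F}{-7630}\right) \left(-32\right) = \left(\frac{12398}{11028} + \frac{4496}{-7630}\right) \left(-32\right) = \left(12398 \cdot \frac{1}{11028} + 4496 \left(- \frac{1}{7630}\right)\right) \left(-32\right) = \left(\frac{6199}{5514} - \frac{2248}{3815}\right) \left(-32\right) = \frac{11253713}{21035910} \left(-32\right) = - \frac{180059408}{10517955}$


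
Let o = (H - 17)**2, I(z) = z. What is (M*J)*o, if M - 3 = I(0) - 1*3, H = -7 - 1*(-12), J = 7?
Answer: 0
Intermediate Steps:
H = 5 (H = -7 + 12 = 5)
o = 144 (o = (5 - 17)**2 = (-12)**2 = 144)
M = 0 (M = 3 + (0 - 1*3) = 3 + (0 - 3) = 3 - 3 = 0)
(M*J)*o = (0*7)*144 = 0*144 = 0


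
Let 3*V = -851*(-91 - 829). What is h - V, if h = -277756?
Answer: -1616188/3 ≈ -5.3873e+5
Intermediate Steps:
V = 782920/3 (V = (-851*(-91 - 829))/3 = (-851*(-920))/3 = (1/3)*782920 = 782920/3 ≈ 2.6097e+5)
h - V = -277756 - 1*782920/3 = -277756 - 782920/3 = -1616188/3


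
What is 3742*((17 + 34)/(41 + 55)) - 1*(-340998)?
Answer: 5487775/16 ≈ 3.4299e+5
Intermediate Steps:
3742*((17 + 34)/(41 + 55)) - 1*(-340998) = 3742*(51/96) + 340998 = 3742*(51*(1/96)) + 340998 = 3742*(17/32) + 340998 = 31807/16 + 340998 = 5487775/16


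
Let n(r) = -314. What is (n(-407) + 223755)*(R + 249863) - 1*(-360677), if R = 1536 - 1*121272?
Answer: 29076067684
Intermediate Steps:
R = -119736 (R = 1536 - 121272 = -119736)
(n(-407) + 223755)*(R + 249863) - 1*(-360677) = (-314 + 223755)*(-119736 + 249863) - 1*(-360677) = 223441*130127 + 360677 = 29075707007 + 360677 = 29076067684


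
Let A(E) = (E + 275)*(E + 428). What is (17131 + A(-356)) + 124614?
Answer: 135913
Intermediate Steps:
A(E) = (275 + E)*(428 + E)
(17131 + A(-356)) + 124614 = (17131 + (117700 + (-356)² + 703*(-356))) + 124614 = (17131 + (117700 + 126736 - 250268)) + 124614 = (17131 - 5832) + 124614 = 11299 + 124614 = 135913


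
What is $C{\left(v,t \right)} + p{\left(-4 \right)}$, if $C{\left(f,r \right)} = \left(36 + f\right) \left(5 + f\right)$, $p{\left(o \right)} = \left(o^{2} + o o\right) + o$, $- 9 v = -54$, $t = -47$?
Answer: $490$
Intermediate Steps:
$v = 6$ ($v = \left(- \frac{1}{9}\right) \left(-54\right) = 6$)
$p{\left(o \right)} = o + 2 o^{2}$ ($p{\left(o \right)} = \left(o^{2} + o^{2}\right) + o = 2 o^{2} + o = o + 2 o^{2}$)
$C{\left(f,r \right)} = \left(5 + f\right) \left(36 + f\right)$
$C{\left(v,t \right)} + p{\left(-4 \right)} = \left(180 + 6^{2} + 41 \cdot 6\right) - 4 \left(1 + 2 \left(-4\right)\right) = \left(180 + 36 + 246\right) - 4 \left(1 - 8\right) = 462 - -28 = 462 + 28 = 490$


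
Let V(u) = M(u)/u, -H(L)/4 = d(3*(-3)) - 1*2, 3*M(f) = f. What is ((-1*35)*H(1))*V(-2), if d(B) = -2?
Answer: -560/3 ≈ -186.67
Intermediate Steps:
M(f) = f/3
H(L) = 16 (H(L) = -4*(-2 - 1*2) = -4*(-2 - 2) = -4*(-4) = 16)
V(u) = ⅓ (V(u) = (u/3)/u = ⅓)
((-1*35)*H(1))*V(-2) = (-1*35*16)*(⅓) = -35*16*(⅓) = -560*⅓ = -560/3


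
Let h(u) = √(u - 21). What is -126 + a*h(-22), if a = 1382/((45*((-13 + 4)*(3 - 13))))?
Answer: -126 + 691*I*√43/2025 ≈ -126.0 + 2.2376*I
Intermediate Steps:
a = 691/2025 (a = 1382/((45*(-9*(-10)))) = 1382/((45*90)) = 1382/4050 = 1382*(1/4050) = 691/2025 ≈ 0.34123)
h(u) = √(-21 + u)
-126 + a*h(-22) = -126 + 691*√(-21 - 22)/2025 = -126 + 691*√(-43)/2025 = -126 + 691*(I*√43)/2025 = -126 + 691*I*√43/2025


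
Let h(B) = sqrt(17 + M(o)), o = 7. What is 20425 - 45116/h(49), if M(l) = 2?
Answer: 20425 - 45116*sqrt(19)/19 ≈ 10075.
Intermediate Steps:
h(B) = sqrt(19) (h(B) = sqrt(17 + 2) = sqrt(19))
20425 - 45116/h(49) = 20425 - 45116*sqrt(19)/19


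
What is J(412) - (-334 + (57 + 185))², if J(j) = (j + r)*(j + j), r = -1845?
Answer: -1189256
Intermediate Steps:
J(j) = 2*j*(-1845 + j) (J(j) = (j - 1845)*(j + j) = (-1845 + j)*(2*j) = 2*j*(-1845 + j))
J(412) - (-334 + (57 + 185))² = 2*412*(-1845 + 412) - (-334 + (57 + 185))² = 2*412*(-1433) - (-334 + 242)² = -1180792 - 1*(-92)² = -1180792 - 1*8464 = -1180792 - 8464 = -1189256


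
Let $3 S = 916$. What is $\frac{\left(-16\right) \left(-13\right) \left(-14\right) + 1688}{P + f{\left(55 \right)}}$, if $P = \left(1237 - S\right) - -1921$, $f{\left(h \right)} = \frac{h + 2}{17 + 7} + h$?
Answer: $- \frac{29376}{69841} \approx -0.42061$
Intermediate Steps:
$S = \frac{916}{3}$ ($S = \frac{1}{3} \cdot 916 = \frac{916}{3} \approx 305.33$)
$f{\left(h \right)} = \frac{1}{12} + \frac{25 h}{24}$ ($f{\left(h \right)} = \frac{2 + h}{24} + h = \left(2 + h\right) \frac{1}{24} + h = \left(\frac{1}{12} + \frac{h}{24}\right) + h = \frac{1}{12} + \frac{25 h}{24}$)
$P = \frac{8558}{3}$ ($P = \left(1237 - \frac{916}{3}\right) - -1921 = \left(1237 - \frac{916}{3}\right) + 1921 = \frac{2795}{3} + 1921 = \frac{8558}{3} \approx 2852.7$)
$\frac{\left(-16\right) \left(-13\right) \left(-14\right) + 1688}{P + f{\left(55 \right)}} = \frac{\left(-16\right) \left(-13\right) \left(-14\right) + 1688}{\frac{8558}{3} + \left(\frac{1}{12} + \frac{25}{24} \cdot 55\right)} = \frac{208 \left(-14\right) + 1688}{\frac{8558}{3} + \left(\frac{1}{12} + \frac{1375}{24}\right)} = \frac{-2912 + 1688}{\frac{8558}{3} + \frac{459}{8}} = - \frac{1224}{\frac{69841}{24}} = \left(-1224\right) \frac{24}{69841} = - \frac{29376}{69841}$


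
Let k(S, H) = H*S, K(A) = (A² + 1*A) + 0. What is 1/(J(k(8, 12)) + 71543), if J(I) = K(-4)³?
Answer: 1/73271 ≈ 1.3648e-5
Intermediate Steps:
K(A) = A + A² (K(A) = (A² + A) + 0 = (A + A²) + 0 = A + A²)
J(I) = 1728 (J(I) = (-4*(1 - 4))³ = (-4*(-3))³ = 12³ = 1728)
1/(J(k(8, 12)) + 71543) = 1/(1728 + 71543) = 1/73271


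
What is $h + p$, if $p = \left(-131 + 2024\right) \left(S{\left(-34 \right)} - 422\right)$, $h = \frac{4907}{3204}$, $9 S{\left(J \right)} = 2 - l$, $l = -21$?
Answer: $- \frac{2543997793}{3204} \approx -7.9401 \cdot 10^{5}$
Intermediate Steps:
$S{\left(J \right)} = \frac{23}{9}$ ($S{\left(J \right)} = \frac{2 - -21}{9} = \frac{2 + 21}{9} = \frac{1}{9} \cdot 23 = \frac{23}{9}$)
$h = \frac{4907}{3204}$ ($h = 4907 \cdot \frac{1}{3204} = \frac{4907}{3204} \approx 1.5315$)
$p = - \frac{2382025}{3}$ ($p = \left(-131 + 2024\right) \left(\frac{23}{9} - 422\right) = 1893 \left(- \frac{3775}{9}\right) = - \frac{2382025}{3} \approx -7.9401 \cdot 10^{5}$)
$h + p = \frac{4907}{3204} - \frac{2382025}{3} = - \frac{2543997793}{3204}$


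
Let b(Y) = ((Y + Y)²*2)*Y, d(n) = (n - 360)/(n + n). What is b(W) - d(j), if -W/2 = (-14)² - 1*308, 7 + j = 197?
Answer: 3416784913/38 ≈ 8.9915e+7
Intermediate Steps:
j = 190 (j = -7 + 197 = 190)
W = 224 (W = -2*((-14)² - 1*308) = -2*(196 - 308) = -2*(-112) = 224)
d(n) = (-360 + n)/(2*n) (d(n) = (-360 + n)/((2*n)) = (-360 + n)*(1/(2*n)) = (-360 + n)/(2*n))
b(Y) = 8*Y³ (b(Y) = ((2*Y)²*2)*Y = ((4*Y²)*2)*Y = (8*Y²)*Y = 8*Y³)
b(W) - d(j) = 8*224³ - (-360 + 190)/(2*190) = 8*11239424 - (-170)/(2*190) = 89915392 - 1*(-17/38) = 89915392 + 17/38 = 3416784913/38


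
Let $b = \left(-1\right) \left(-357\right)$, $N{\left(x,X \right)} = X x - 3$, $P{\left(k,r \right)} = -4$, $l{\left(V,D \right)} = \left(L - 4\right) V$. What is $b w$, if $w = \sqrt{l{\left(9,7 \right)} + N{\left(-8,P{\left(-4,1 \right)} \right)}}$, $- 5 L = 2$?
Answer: $\frac{357 i \sqrt{265}}{5} \approx 1162.3 i$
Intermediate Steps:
$L = - \frac{2}{5}$ ($L = \left(- \frac{1}{5}\right) 2 = - \frac{2}{5} \approx -0.4$)
$l{\left(V,D \right)} = - \frac{22 V}{5}$ ($l{\left(V,D \right)} = \left(- \frac{2}{5} - 4\right) V = - \frac{22 V}{5}$)
$N{\left(x,X \right)} = -3 + X x$
$w = \frac{i \sqrt{265}}{5}$ ($w = \sqrt{\left(- \frac{22}{5}\right) 9 - -29} = \sqrt{- \frac{198}{5} + \left(-3 + 32\right)} = \sqrt{- \frac{198}{5} + 29} = \sqrt{- \frac{53}{5}} = \frac{i \sqrt{265}}{5} \approx 3.2558 i$)
$b = 357$
$b w = 357 \frac{i \sqrt{265}}{5} = \frac{357 i \sqrt{265}}{5}$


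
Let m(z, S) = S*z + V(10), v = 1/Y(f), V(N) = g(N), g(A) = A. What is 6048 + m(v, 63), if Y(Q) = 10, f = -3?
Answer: 60643/10 ≈ 6064.3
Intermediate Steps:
V(N) = N
v = ⅒ (v = 1/10 = ⅒ ≈ 0.10000)
m(z, S) = 10 + S*z (m(z, S) = S*z + 10 = 10 + S*z)
6048 + m(v, 63) = 6048 + (10 + 63*(⅒)) = 6048 + (10 + 63/10) = 6048 + 163/10 = 60643/10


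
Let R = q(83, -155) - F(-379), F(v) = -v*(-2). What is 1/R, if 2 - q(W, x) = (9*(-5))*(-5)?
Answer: 1/535 ≈ 0.0018692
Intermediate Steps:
q(W, x) = -223 (q(W, x) = 2 - 9*(-5)*(-5) = 2 - (-45)*(-5) = 2 - 1*225 = 2 - 225 = -223)
F(v) = 2*v
R = 535 (R = -223 - 2*(-379) = -223 - 1*(-758) = -223 + 758 = 535)
1/R = 1/535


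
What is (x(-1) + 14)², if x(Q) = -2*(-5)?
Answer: 576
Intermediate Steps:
x(Q) = 10
(x(-1) + 14)² = (10 + 14)² = 24² = 576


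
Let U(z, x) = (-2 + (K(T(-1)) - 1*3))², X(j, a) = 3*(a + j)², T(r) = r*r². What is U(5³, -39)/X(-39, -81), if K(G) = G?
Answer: 1/1200 ≈ 0.00083333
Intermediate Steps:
T(r) = r³
U(z, x) = 36 (U(z, x) = (-2 + ((-1)³ - 1*3))² = (-2 + (-1 - 3))² = (-2 - 4)² = (-6)² = 36)
U(5³, -39)/X(-39, -81) = 36/((3*(-81 - 39)²)) = 36/((3*(-120)²)) = 36/((3*14400)) = 36/43200 = 36*(1/43200) = 1/1200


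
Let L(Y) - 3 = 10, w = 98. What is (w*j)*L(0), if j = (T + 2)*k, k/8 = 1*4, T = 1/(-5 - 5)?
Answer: 387296/5 ≈ 77459.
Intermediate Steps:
T = -1/10 (T = 1/(-10) = -1/10 ≈ -0.10000)
L(Y) = 13 (L(Y) = 3 + 10 = 13)
k = 32 (k = 8*(1*4) = 8*4 = 32)
j = 304/5 (j = (-1/10 + 2)*32 = (19/10)*32 = 304/5 ≈ 60.800)
(w*j)*L(0) = (98*(304/5))*13 = (29792/5)*13 = 387296/5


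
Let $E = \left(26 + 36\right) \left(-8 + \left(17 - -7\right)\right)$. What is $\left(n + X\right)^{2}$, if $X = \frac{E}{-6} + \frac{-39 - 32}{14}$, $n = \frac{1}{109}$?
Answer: $\frac{608510765041}{20958084} \approx 29035.0$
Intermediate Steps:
$n = \frac{1}{109} \approx 0.0091743$
$E = 992$ ($E = 62 \left(-8 + \left(17 + 7\right)\right) = 62 \left(-8 + 24\right) = 62 \cdot 16 = 992$)
$X = - \frac{7157}{42}$ ($X = \frac{992}{-6} + \frac{-39 - 32}{14} = 992 \left(- \frac{1}{6}\right) + \left(-39 - 32\right) \frac{1}{14} = - \frac{496}{3} - \frac{71}{14} = - \frac{7157}{42} \approx -170.4$)
$\left(n + X\right)^{2} = \left(\frac{1}{109} - \frac{7157}{42}\right)^{2} = \left(- \frac{780071}{4578}\right)^{2} = \frac{608510765041}{20958084}$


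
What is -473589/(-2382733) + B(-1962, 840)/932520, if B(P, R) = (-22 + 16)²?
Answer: 1937355231/9745377970 ≈ 0.19880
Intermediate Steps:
B(P, R) = 36 (B(P, R) = (-6)² = 36)
-473589/(-2382733) + B(-1962, 840)/932520 = -473589/(-2382733) + 36/932520 = -473589*(-1/2382733) + 36*(1/932520) = 473589/2382733 + 3/77710 = 1937355231/9745377970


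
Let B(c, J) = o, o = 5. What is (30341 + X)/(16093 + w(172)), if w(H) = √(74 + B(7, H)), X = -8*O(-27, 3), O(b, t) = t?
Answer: 6871711/3647670 - 427*√79/3647670 ≈ 1.8828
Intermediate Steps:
B(c, J) = 5
X = -24 (X = -8*3 = -24)
w(H) = √79 (w(H) = √(74 + 5) = √79)
(30341 + X)/(16093 + w(172)) = (30341 - 24)/(16093 + √79) = 30317/(16093 + √79)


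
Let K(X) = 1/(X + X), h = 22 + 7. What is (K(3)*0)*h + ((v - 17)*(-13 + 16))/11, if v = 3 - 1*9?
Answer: -69/11 ≈ -6.2727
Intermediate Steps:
h = 29
v = -6 (v = 3 - 9 = -6)
K(X) = 1/(2*X)
(K(3)*0)*h + ((v - 17)*(-13 + 16))/11 = (((1/2)/3)*0)*29 + ((-6 - 17)*(-13 + 16))/11 = (((1/2)*(1/3))*0)*29 - 23*3*(1/11) = ((1/6)*0)*29 - 69*1/11 = 0*29 - 69/11 = 0 - 69/11 = -69/11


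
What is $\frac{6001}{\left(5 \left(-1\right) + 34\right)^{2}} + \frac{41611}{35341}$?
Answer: $\frac{247076192}{29721781} \approx 8.313$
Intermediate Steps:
$\frac{6001}{\left(5 \left(-1\right) + 34\right)^{2}} + \frac{41611}{35341} = \frac{6001}{\left(-5 + 34\right)^{2}} + 41611 \cdot \frac{1}{35341} = \frac{6001}{29^{2}} + \frac{41611}{35341} = \frac{6001}{841} + \frac{41611}{35341} = \frac{247076192}{29721781}$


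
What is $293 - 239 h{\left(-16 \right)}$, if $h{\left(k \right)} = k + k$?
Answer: $7941$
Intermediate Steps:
$h{\left(k \right)} = 2 k$
$293 - 239 h{\left(-16 \right)} = 293 - 239 \cdot 2 \left(-16\right) = 293 - -7648 = 293 + 7648 = 7941$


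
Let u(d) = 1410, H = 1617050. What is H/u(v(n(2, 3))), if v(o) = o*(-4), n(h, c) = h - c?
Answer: 161705/141 ≈ 1146.8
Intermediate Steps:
v(o) = -4*o
H/u(v(n(2, 3))) = 1617050/1410 = 1617050*(1/1410) = 161705/141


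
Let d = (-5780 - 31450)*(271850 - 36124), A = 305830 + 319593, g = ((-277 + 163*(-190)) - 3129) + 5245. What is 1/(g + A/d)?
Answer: -8776078980/255655957391803 ≈ -3.4328e-5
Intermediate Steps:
g = -29131 (g = ((-277 - 30970) - 3129) + 5245 = (-31247 - 3129) + 5245 = -34376 + 5245 = -29131)
A = 625423
d = -8776078980 (d = -37230*235726 = -8776078980)
1/(g + A/d) = 1/(-29131 + 625423/(-8776078980)) = 1/(-29131 + 625423*(-1/8776078980)) = 1/(-29131 - 625423/8776078980) = 1/(-255655957391803/8776078980) = -8776078980/255655957391803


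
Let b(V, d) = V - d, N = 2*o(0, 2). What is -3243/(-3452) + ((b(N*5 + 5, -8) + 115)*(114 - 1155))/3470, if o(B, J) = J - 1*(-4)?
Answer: -957249/17260 ≈ -55.461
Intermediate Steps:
o(B, J) = 4 + J (o(B, J) = J + 4 = 4 + J)
N = 12 (N = 2*(4 + 2) = 2*6 = 12)
-3243/(-3452) + ((b(N*5 + 5, -8) + 115)*(114 - 1155))/3470 = -3243/(-3452) + ((((12*5 + 5) - 1*(-8)) + 115)*(114 - 1155))/3470 = -3243*(-1/3452) + ((((60 + 5) + 8) + 115)*(-1041))*(1/3470) = 3243/3452 + (((65 + 8) + 115)*(-1041))*(1/3470) = 3243/3452 + ((73 + 115)*(-1041))*(1/3470) = 3243/3452 + (188*(-1041))*(1/3470) = 3243/3452 - 195708*1/3470 = 3243/3452 - 282/5 = -957249/17260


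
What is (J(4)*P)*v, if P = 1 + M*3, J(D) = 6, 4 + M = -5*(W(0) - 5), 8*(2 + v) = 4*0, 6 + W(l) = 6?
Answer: -768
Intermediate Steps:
W(l) = 0 (W(l) = -6 + 6 = 0)
v = -2 (v = -2 + (4*0)/8 = -2 + (⅛)*0 = -2 + 0 = -2)
M = 21 (M = -4 - 5*(0 - 5) = -4 - 5*(-5) = -4 + 25 = 21)
P = 64 (P = 1 + 21*3 = 1 + 63 = 64)
(J(4)*P)*v = (6*64)*(-2) = 384*(-2) = -768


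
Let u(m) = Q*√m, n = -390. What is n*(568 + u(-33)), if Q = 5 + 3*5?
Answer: -221520 - 7800*I*√33 ≈ -2.2152e+5 - 44808.0*I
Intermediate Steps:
Q = 20 (Q = 5 + 15 = 20)
u(m) = 20*√m
n*(568 + u(-33)) = -390*(568 + 20*√(-33)) = -390*(568 + 20*(I*√33)) = -390*(568 + 20*I*√33) = -221520 - 7800*I*√33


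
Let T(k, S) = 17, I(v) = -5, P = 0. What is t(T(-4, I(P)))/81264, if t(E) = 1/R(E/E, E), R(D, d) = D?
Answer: 1/81264 ≈ 1.2306e-5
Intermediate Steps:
t(E) = 1 (t(E) = 1/(E/E) = 1/1 = 1)
t(T(-4, I(P)))/81264 = 1/81264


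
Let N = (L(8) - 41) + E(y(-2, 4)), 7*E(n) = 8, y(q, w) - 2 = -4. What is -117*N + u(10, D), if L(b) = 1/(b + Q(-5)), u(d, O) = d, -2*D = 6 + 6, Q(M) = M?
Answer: 32440/7 ≈ 4634.3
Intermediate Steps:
y(q, w) = -2 (y(q, w) = 2 - 4 = -2)
D = -6 (D = -(6 + 6)/2 = -½*12 = -6)
E(n) = 8/7 (E(n) = (⅐)*8 = 8/7)
L(b) = 1/(-5 + b) (L(b) = 1/(b - 5) = 1/(-5 + b))
N = -830/21 (N = (1/(-5 + 8) - 41) + 8/7 = (1/3 - 41) + 8/7 = (⅓ - 41) + 8/7 = -122/3 + 8/7 = -830/21 ≈ -39.524)
-117*N + u(10, D) = -117*(-830/21) + 10 = 32370/7 + 10 = 32440/7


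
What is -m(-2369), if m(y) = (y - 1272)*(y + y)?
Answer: -17251058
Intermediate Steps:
m(y) = 2*y*(-1272 + y) (m(y) = (-1272 + y)*(2*y) = 2*y*(-1272 + y))
-m(-2369) = -2*(-2369)*(-1272 - 2369) = -2*(-2369)*(-3641) = -1*17251058 = -17251058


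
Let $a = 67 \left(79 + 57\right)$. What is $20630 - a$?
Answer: $11518$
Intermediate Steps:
$a = 9112$ ($a = 67 \cdot 136 = 9112$)
$20630 - a = 20630 - 9112 = 11518$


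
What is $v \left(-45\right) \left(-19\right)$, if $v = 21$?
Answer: $17955$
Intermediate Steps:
$v \left(-45\right) \left(-19\right) = 21 \left(-45\right) \left(-19\right) = \left(-945\right) \left(-19\right) = 17955$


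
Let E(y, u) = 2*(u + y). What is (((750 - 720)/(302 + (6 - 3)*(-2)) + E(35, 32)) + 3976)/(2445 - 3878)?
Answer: -608295/212084 ≈ -2.8682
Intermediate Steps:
E(y, u) = 2*u + 2*y
(((750 - 720)/(302 + (6 - 3)*(-2)) + E(35, 32)) + 3976)/(2445 - 3878) = (((750 - 720)/(302 + (6 - 3)*(-2)) + (2*32 + 2*35)) + 3976)/(2445 - 3878) = ((30/(302 + 3*(-2)) + (64 + 70)) + 3976)/(-1433) = ((30/(302 - 6) + 134) + 3976)*(-1/1433) = ((30/296 + 134) + 3976)*(-1/1433) = ((30*(1/296) + 134) + 3976)*(-1/1433) = ((15/148 + 134) + 3976)*(-1/1433) = (19847/148 + 3976)*(-1/1433) = (608295/148)*(-1/1433) = -608295/212084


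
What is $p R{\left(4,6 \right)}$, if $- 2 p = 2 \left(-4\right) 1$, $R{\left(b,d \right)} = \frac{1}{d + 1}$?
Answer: $\frac{4}{7} \approx 0.57143$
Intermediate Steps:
$R{\left(b,d \right)} = \frac{1}{1 + d}$
$p = 4$ ($p = - \frac{2 \left(-4\right) 1}{2} = - \frac{\left(-8\right) 1}{2} = \left(- \frac{1}{2}\right) \left(-8\right) = 4$)
$p R{\left(4,6 \right)} = \frac{4}{1 + 6} = \frac{4}{7}$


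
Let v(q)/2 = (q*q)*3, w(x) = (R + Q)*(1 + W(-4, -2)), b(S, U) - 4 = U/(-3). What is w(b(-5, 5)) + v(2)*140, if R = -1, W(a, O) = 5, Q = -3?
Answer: 3336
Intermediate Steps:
b(S, U) = 4 - U/3 (b(S, U) = 4 + U/(-3) = 4 + U*(-⅓) = 4 - U/3)
w(x) = -24 (w(x) = (-1 - 3)*(1 + 5) = -4*6 = -24)
v(q) = 6*q² (v(q) = 2*((q*q)*3) = 2*(q²*3) = 2*(3*q²) = 6*q²)
w(b(-5, 5)) + v(2)*140 = -24 + (6*2²)*140 = -24 + (6*4)*140 = -24 + 24*140 = -24 + 3360 = 3336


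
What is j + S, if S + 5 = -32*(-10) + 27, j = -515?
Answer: -173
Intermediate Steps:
S = 342 (S = -5 + (-32*(-10) + 27) = -5 + (320 + 27) = -5 + 347 = 342)
j + S = -515 + 342 = -173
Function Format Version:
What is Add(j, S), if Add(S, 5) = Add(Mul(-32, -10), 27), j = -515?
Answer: -173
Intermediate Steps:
S = 342 (S = Add(-5, Add(Mul(-32, -10), 27)) = Add(-5, Add(320, 27)) = Add(-5, 347) = 342)
Add(j, S) = Add(-515, 342) = -173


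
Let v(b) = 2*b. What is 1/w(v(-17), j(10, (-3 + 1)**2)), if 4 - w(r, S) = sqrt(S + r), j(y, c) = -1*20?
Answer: 2/35 + 3*I*sqrt(6)/70 ≈ 0.057143 + 0.10498*I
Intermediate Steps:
j(y, c) = -20
w(r, S) = 4 - sqrt(S + r)
1/w(v(-17), j(10, (-3 + 1)**2)) = 1/(4 - sqrt(-20 + 2*(-17))) = 1/(4 - sqrt(-20 - 34)) = 1/(4 - sqrt(-54)) = 1/(4 - 3*I*sqrt(6))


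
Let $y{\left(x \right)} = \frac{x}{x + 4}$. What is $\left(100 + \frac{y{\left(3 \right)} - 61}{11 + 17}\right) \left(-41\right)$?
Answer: $- \frac{196554}{49} \approx -4011.3$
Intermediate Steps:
$y{\left(x \right)} = \frac{x}{4 + x}$
$\left(100 + \frac{y{\left(3 \right)} - 61}{11 + 17}\right) \left(-41\right) = \left(100 + \frac{\frac{3}{4 + 3} - 61}{11 + 17}\right) \left(-41\right) = \left(100 + \frac{\frac{3}{7} - 61}{28}\right) \left(-41\right) = \left(100 + \left(3 \cdot \frac{1}{7} - 61\right) \frac{1}{28}\right) \left(-41\right) = \left(100 + \left(\frac{3}{7} - 61\right) \frac{1}{28}\right) \left(-41\right) = \left(100 - \frac{106}{49}\right) \left(-41\right) = \frac{4794}{49} \left(-41\right) = - \frac{196554}{49}$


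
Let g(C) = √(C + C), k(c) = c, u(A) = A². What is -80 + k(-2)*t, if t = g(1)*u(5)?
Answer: -80 - 50*√2 ≈ -150.71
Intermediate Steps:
g(C) = √2*√C (g(C) = √(2*C) = √2*√C)
t = 25*√2 (t = (√2*√1)*5² = (√2*1)*25 = √2*25 = 25*√2 ≈ 35.355)
-80 + k(-2)*t = -80 - 50*√2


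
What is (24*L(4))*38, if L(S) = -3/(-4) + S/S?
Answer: 1596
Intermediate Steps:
L(S) = 7/4 (L(S) = -3*(-¼) + 1 = ¾ + 1 = 7/4)
(24*L(4))*38 = (24*(7/4))*38 = 42*38 = 1596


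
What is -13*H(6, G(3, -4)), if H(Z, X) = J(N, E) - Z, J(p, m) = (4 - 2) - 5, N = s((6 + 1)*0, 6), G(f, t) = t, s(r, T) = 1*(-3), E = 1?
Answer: 117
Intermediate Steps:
s(r, T) = -3
N = -3
J(p, m) = -3 (J(p, m) = 2 - 5 = -3)
H(Z, X) = -3 - Z
-13*H(6, G(3, -4)) = -13*(-3 - 1*6) = -13*(-3 - 6) = -13*(-9) = 117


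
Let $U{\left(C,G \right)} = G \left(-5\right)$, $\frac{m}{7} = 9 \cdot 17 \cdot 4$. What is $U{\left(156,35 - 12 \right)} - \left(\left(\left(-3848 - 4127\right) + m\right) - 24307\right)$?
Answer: $27883$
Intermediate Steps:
$m = 4284$ ($m = 7 \cdot 9 \cdot 17 \cdot 4 = 7 \cdot 153 \cdot 4 = 7 \cdot 612 = 4284$)
$U{\left(C,G \right)} = - 5 G$
$U{\left(156,35 - 12 \right)} - \left(\left(\left(-3848 - 4127\right) + m\right) - 24307\right) = - 5 \left(35 - 12\right) - \left(\left(\left(-3848 - 4127\right) + 4284\right) - 24307\right) = - 5 \left(35 - 12\right) - \left(\left(-7975 + 4284\right) - 24307\right) = \left(-5\right) 23 - \left(-3691 - 24307\right) = -115 - -27998 = -115 + 27998 = 27883$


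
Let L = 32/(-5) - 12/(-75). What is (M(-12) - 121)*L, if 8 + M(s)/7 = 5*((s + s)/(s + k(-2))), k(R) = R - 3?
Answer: 338364/425 ≈ 796.15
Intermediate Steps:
L = -156/25 (L = 32*(-1/5) - 12*(-1/75) = -32/5 + 4/25 = -156/25 ≈ -6.2400)
k(R) = -3 + R
M(s) = -56 + 70*s/(-5 + s) (M(s) = -56 + 7*(5*((s + s)/(s + (-3 - 2)))) = -56 + 7*(5*((2*s)/(s - 5))) = -56 + 7*(5*((2*s)/(-5 + s))) = -56 + 7*(5*(2*s/(-5 + s))) = -56 + 7*(10*s/(-5 + s)) = -56 + 70*s/(-5 + s))
(M(-12) - 121)*L = (14*(20 - 12)/(-5 - 12) - 121)*(-156/25) = (14*8/(-17) - 121)*(-156/25) = (14*(-1/17)*8 - 121)*(-156/25) = (-112/17 - 121)*(-156/25) = -2169/17*(-156/25) = 338364/425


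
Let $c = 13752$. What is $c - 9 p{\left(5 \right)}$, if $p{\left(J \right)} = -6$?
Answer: $13806$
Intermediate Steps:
$c - 9 p{\left(5 \right)} = 13752 - -54 = 13752 + 54 = 13806$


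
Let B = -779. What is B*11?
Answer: -8569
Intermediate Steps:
B*11 = -779*11 = -8569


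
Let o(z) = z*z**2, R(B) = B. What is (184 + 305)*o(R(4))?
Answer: 31296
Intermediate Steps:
o(z) = z**3
(184 + 305)*o(R(4)) = (184 + 305)*4**3 = 489*64 = 31296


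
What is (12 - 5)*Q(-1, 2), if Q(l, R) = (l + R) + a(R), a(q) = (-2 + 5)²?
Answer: 70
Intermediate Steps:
a(q) = 9 (a(q) = 3² = 9)
Q(l, R) = 9 + R + l (Q(l, R) = (l + R) + 9 = (R + l) + 9 = 9 + R + l)
(12 - 5)*Q(-1, 2) = (12 - 5)*(9 + 2 - 1) = 7*10 = 70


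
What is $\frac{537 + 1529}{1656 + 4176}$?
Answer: $\frac{1033}{2916} \approx 0.35425$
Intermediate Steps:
$\frac{537 + 1529}{1656 + 4176} = \frac{2066}{5832} = 2066 \cdot \frac{1}{5832} = \frac{1033}{2916}$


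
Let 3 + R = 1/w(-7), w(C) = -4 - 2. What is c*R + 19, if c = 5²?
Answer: -361/6 ≈ -60.167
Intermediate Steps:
w(C) = -6
R = -19/6 (R = -3 + 1/(-6) = -3 - ⅙ = -19/6 ≈ -3.1667)
c = 25
c*R + 19 = 25*(-19/6) + 19 = -475/6 + 19 = -361/6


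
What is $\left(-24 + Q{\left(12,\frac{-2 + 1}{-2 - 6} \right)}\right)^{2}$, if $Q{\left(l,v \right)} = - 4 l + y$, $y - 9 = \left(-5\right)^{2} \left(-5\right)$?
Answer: $35344$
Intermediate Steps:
$y = -116$ ($y = 9 + \left(-5\right)^{2} \left(-5\right) = 9 + 25 \left(-5\right) = 9 - 125 = -116$)
$Q{\left(l,v \right)} = -116 - 4 l$ ($Q{\left(l,v \right)} = - 4 l - 116 = -116 - 4 l$)
$\left(-24 + Q{\left(12,\frac{-2 + 1}{-2 - 6} \right)}\right)^{2} = \left(-24 - 164\right)^{2} = \left(-188\right)^{2} = 35344$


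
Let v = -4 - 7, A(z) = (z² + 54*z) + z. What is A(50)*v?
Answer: -57750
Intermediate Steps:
A(z) = z² + 55*z
v = -11
A(50)*v = (50*(55 + 50))*(-11) = (50*105)*(-11) = 5250*(-11) = -57750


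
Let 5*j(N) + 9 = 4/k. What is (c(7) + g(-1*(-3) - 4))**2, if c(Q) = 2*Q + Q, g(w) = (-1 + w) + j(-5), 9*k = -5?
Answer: 155236/625 ≈ 248.38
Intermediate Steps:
k = -5/9 (k = (1/9)*(-5) = -5/9 ≈ -0.55556)
j(N) = -81/25 (j(N) = -9/5 + (4/(-5/9))/5 = -9/5 + (4*(-9/5))/5 = -9/5 + (1/5)*(-36/5) = -9/5 - 36/25 = -81/25)
g(w) = -106/25 + w (g(w) = (-1 + w) - 81/25 = -106/25 + w)
c(Q) = 3*Q
(c(7) + g(-1*(-3) - 4))**2 = (3*7 + (-106/25 + (-1*(-3) - 4)))**2 = (21 + (-106/25 + (3 - 4)))**2 = (21 + (-106/25 - 1))**2 = (21 - 131/25)**2 = (394/25)**2 = 155236/625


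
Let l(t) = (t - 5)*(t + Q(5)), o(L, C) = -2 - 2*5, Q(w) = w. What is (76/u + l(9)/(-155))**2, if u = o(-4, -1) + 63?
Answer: 79637776/62489025 ≈ 1.2744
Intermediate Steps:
o(L, C) = -12 (o(L, C) = -2 - 1*10 = -2 - 10 = -12)
l(t) = (-5 + t)*(5 + t) (l(t) = (t - 5)*(t + 5) = (-5 + t)*(5 + t))
u = 51 (u = -12 + 63 = 51)
(76/u + l(9)/(-155))**2 = (76/51 + (-25 + 9**2)/(-155))**2 = (76*(1/51) + (-25 + 81)*(-1/155))**2 = (76/51 + 56*(-1/155))**2 = (76/51 - 56/155)**2 = (8924/7905)**2 = 79637776/62489025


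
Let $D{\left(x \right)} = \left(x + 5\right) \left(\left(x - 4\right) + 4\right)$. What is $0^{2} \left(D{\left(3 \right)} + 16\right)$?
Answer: $0$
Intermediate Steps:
$D{\left(x \right)} = x \left(5 + x\right)$ ($D{\left(x \right)} = \left(5 + x\right) \left(\left(x - 4\right) + 4\right) = \left(5 + x\right) \left(\left(-4 + x\right) + 4\right) = \left(5 + x\right) x = x \left(5 + x\right)$)
$0^{2} \left(D{\left(3 \right)} + 16\right) = 0^{2} \left(3 \left(5 + 3\right) + 16\right) = 0 \left(3 \cdot 8 + 16\right) = 0 \left(24 + 16\right) = 0 \cdot 40 = 0$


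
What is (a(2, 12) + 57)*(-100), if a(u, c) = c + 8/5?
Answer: -7060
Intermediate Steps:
a(u, c) = 8/5 + c (a(u, c) = c + 8*(1/5) = c + 8/5 = 8/5 + c)
(a(2, 12) + 57)*(-100) = ((8/5 + 12) + 57)*(-100) = (68/5 + 57)*(-100) = (353/5)*(-100) = -7060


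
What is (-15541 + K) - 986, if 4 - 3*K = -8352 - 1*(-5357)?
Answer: -46582/3 ≈ -15527.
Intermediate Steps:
K = 2999/3 (K = 4/3 - (-8352 - 1*(-5357))/3 = 4/3 - (-8352 + 5357)/3 = 4/3 - ⅓*(-2995) = 4/3 + 2995/3 = 2999/3 ≈ 999.67)
(-15541 + K) - 986 = (-15541 + 2999/3) - 986 = -43624/3 - 986 = -46582/3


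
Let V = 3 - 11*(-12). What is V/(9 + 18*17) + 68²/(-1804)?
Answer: -6739/3157 ≈ -2.1346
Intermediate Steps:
V = 135 (V = 3 + 132 = 135)
V/(9 + 18*17) + 68²/(-1804) = 135/(9 + 18*17) + 68²/(-1804) = 135/(9 + 306) + 4624*(-1/1804) = 135/315 - 1156/451 = 135*(1/315) - 1156/451 = 3/7 - 1156/451 = -6739/3157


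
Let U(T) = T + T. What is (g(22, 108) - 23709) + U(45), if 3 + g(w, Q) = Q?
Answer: -23514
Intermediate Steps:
U(T) = 2*T
g(w, Q) = -3 + Q
(g(22, 108) - 23709) + U(45) = ((-3 + 108) - 23709) + 2*45 = (105 - 23709) + 90 = -23604 + 90 = -23514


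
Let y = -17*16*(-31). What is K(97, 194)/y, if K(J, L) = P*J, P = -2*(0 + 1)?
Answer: -97/4216 ≈ -0.023008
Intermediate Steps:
P = -2 (P = -2*1 = -2)
K(J, L) = -2*J
y = 8432 (y = -272*(-31) = 8432)
K(97, 194)/y = -2*97/8432 = -194*1/8432 = -97/4216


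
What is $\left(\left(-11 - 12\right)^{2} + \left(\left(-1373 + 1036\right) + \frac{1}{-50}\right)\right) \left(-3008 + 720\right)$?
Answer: $- \frac{10981256}{25} \approx -4.3925 \cdot 10^{5}$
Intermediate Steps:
$\left(\left(-11 - 12\right)^{2} + \left(\left(-1373 + 1036\right) + \frac{1}{-50}\right)\right) \left(-3008 + 720\right) = \left(\left(-23\right)^{2} - \frac{16851}{50}\right) \left(-2288\right) = \left(529 - \frac{16851}{50}\right) \left(-2288\right) = \frac{9599}{50} \left(-2288\right) = - \frac{10981256}{25}$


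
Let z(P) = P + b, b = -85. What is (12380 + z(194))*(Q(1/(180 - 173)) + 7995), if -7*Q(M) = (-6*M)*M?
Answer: 34248472299/343 ≈ 9.9850e+7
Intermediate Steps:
z(P) = -85 + P (z(P) = P - 85 = -85 + P)
Q(M) = 6*M²/7 (Q(M) = -(-6*M)*M/7 = -(-6)*M²/7 = 6*M²/7)
(12380 + z(194))*(Q(1/(180 - 173)) + 7995) = (12380 + (-85 + 194))*(6*(1/(180 - 173))²/7 + 7995) = (12380 + 109)*(6*(1/7)²/7 + 7995) = 12489*(6*(⅐)²/7 + 7995) = 12489*((6/7)*(1/49) + 7995) = 12489*(6/343 + 7995) = 12489*(2742291/343) = 34248472299/343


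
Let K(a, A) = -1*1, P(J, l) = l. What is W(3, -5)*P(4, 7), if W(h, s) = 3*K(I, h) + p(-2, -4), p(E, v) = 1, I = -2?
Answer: -14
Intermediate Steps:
K(a, A) = -1
W(h, s) = -2 (W(h, s) = 3*(-1) + 1 = -3 + 1 = -2)
W(3, -5)*P(4, 7) = -2*7 = -14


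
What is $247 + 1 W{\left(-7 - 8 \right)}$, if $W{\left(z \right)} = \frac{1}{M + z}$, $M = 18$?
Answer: $\frac{742}{3} \approx 247.33$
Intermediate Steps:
$W{\left(z \right)} = \frac{1}{18 + z}$
$247 + 1 W{\left(-7 - 8 \right)} = 247 + 1 \frac{1}{18 - 15} = 247 + 1 \cdot \frac{1}{3} = 247 + \frac{1}{3} = \frac{742}{3}$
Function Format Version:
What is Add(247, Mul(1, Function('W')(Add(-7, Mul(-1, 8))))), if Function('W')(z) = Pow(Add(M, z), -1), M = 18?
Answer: Rational(742, 3) ≈ 247.33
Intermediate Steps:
Function('W')(z) = Pow(Add(18, z), -1)
Add(247, Mul(1, Function('W')(Add(-7, Mul(-1, 8))))) = Add(247, Mul(1, Pow(Add(18, Add(-7, Mul(-1, 8))), -1))) = Add(247, Mul(1, Pow(Add(18, Add(-7, -8)), -1))) = Add(247, Mul(1, Pow(Add(18, -15), -1))) = Add(247, Mul(1, Pow(3, -1))) = Add(247, Mul(1, Rational(1, 3))) = Add(247, Rational(1, 3)) = Rational(742, 3)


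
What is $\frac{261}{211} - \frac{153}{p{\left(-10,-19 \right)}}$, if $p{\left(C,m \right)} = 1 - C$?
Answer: $- \frac{29412}{2321} \approx -12.672$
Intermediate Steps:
$\frac{261}{211} - \frac{153}{p{\left(-10,-19 \right)}} = \frac{261}{211} - \frac{153}{1 - -10} = 261 \cdot \frac{1}{211} - \frac{153}{1 + 10} = \frac{261}{211} - \frac{153}{11} = - \frac{29412}{2321}$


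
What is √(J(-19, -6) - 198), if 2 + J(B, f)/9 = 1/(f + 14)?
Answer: 3*I*√382/4 ≈ 14.659*I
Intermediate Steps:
J(B, f) = -18 + 9/(14 + f) (J(B, f) = -18 + 9/(f + 14) = -18 + 9/(14 + f))
√(J(-19, -6) - 198) = √(9*(-27 - 2*(-6))/(14 - 6) - 198) = √(9*(-27 + 12)/8 - 198) = √(9*(⅛)*(-15) - 198) = √(-135/8 - 198) = √(-1719/8) = 3*I*√382/4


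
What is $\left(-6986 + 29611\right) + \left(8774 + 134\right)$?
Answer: $31533$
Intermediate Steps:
$\left(-6986 + 29611\right) + \left(8774 + 134\right) = 22625 + 8908 = 31533$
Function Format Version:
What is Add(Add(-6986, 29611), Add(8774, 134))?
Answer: 31533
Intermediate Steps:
Add(Add(-6986, 29611), Add(8774, 134)) = Add(22625, 8908) = 31533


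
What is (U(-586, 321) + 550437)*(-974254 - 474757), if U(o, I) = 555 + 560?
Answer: -799204915072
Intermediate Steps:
U(o, I) = 1115
(U(-586, 321) + 550437)*(-974254 - 474757) = (1115 + 550437)*(-974254 - 474757) = 551552*(-1449011) = -799204915072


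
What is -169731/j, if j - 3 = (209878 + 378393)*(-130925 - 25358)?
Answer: 169731/91936756690 ≈ 1.8462e-6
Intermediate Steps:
j = -91936756690 (j = 3 + (209878 + 378393)*(-130925 - 25358) = 3 + 588271*(-156283) = 3 - 91936756693 = -91936756690)
-169731/j = -169731/(-91936756690) = -169731*(-1/91936756690) = 169731/91936756690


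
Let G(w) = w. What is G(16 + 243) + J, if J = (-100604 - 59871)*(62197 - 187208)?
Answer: 20061140484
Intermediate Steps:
J = 20061140225 (J = -160475*(-125011) = 20061140225)
G(16 + 243) + J = (16 + 243) + 20061140225 = 259 + 20061140225 = 20061140484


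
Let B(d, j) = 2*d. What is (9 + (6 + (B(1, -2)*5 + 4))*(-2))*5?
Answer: -155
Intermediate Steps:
(9 + (6 + (B(1, -2)*5 + 4))*(-2))*5 = (9 + (6 + ((2*1)*5 + 4))*(-2))*5 = (9 + (6 + (2*5 + 4))*(-2))*5 = (9 + (6 + (10 + 4))*(-2))*5 = (9 + (6 + 14)*(-2))*5 = (9 + 20*(-2))*5 = (9 - 40)*5 = -31*5 = -155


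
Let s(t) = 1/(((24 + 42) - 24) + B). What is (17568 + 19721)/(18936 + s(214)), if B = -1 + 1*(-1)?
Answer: 1491560/757441 ≈ 1.9692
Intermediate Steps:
B = -2 (B = -1 - 1 = -2)
s(t) = 1/40 (s(t) = 1/(((24 + 42) - 24) - 2) = 1/((66 - 24) - 2) = 1/(42 - 2) = 1/40)
(17568 + 19721)/(18936 + s(214)) = (17568 + 19721)/(18936 + 1/40) = 37289/(757441/40) = 37289*(40/757441) = 1491560/757441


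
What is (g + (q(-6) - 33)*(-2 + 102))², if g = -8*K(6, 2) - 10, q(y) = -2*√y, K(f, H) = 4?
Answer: 10928964 + 1336800*I*√6 ≈ 1.0929e+7 + 3.2745e+6*I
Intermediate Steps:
g = -42 (g = -8*4 - 10 = -32 - 10 = -42)
(g + (q(-6) - 33)*(-2 + 102))² = (-42 + (-2*I*√6 - 33)*(-2 + 102))² = (-42 + (-2*I*√6 - 33)*100)² = (-42 + (-33 - 2*I*√6)*100)² = (-42 + (-3300 - 200*I*√6))² = (-3342 - 200*I*√6)²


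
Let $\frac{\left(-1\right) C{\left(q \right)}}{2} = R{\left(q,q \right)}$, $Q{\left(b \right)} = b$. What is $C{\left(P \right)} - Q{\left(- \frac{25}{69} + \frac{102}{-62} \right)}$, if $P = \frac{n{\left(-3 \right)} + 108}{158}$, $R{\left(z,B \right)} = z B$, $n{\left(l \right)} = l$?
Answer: $\frac{30015233}{26698998} \approx 1.1242$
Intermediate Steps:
$R{\left(z,B \right)} = B z$
$P = \frac{105}{158}$ ($P = \frac{-3 + 108}{158} = 105 \cdot \frac{1}{158} = \frac{105}{158} \approx 0.66456$)
$C{\left(q \right)} = - 2 q^{2}$ ($C{\left(q \right)} = - 2 q q = - 2 q^{2}$)
$C{\left(P \right)} - Q{\left(- \frac{25}{69} + \frac{102}{-62} \right)} = - 2 \left(\frac{105}{158}\right)^{2} - \left(- \frac{25}{69} + \frac{102}{-62}\right) = \left(-2\right) \frac{11025}{24964} - \left(\left(-25\right) \frac{1}{69} + 102 \left(- \frac{1}{62}\right)\right) = - \frac{11025}{12482} - \left(- \frac{25}{69} - \frac{51}{31}\right) = - \frac{11025}{12482} - - \frac{4294}{2139} = - \frac{11025}{12482} + \frac{4294}{2139} = \frac{30015233}{26698998}$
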